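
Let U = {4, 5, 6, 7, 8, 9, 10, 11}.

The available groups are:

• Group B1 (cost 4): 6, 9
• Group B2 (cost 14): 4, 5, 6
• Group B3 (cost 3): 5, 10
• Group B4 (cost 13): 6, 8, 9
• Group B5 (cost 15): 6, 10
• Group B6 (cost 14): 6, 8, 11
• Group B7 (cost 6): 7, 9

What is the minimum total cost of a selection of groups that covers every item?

B2, B3, B6, B7 together cover every item (B2 ∪ B3 ∪ B6 ∪ B7 = {4, 5, 6, 7, 8, 9, 10, 11}); total cost 14 + 3 + 14 + 6 = 37.
The greedy pick B3, B1, B7, B6, B2 costs 41; no covering selection beats 37.

37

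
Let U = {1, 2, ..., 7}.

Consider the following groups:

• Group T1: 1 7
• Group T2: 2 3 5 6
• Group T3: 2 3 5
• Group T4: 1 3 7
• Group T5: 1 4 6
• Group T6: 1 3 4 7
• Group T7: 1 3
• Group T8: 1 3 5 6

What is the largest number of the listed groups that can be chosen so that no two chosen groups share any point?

2

T1, T3 are pairwise disjoint (T1={1,7}; T3={2,3,5}).
Every remaining group overlaps one of these, and no 3 of the listed groups are pairwise disjoint, so 2 is the maximum.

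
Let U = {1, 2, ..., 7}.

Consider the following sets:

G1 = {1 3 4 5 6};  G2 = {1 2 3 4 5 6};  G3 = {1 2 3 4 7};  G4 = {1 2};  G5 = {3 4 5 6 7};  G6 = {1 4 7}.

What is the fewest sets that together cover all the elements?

G2 and G5 together: G2 ∪ G5 = {1, 2, 3, 4, 5, 6, 7} — every element is covered.
No single set has all 7 elements (the largest, G2, has 6), so 2 is optimal.

2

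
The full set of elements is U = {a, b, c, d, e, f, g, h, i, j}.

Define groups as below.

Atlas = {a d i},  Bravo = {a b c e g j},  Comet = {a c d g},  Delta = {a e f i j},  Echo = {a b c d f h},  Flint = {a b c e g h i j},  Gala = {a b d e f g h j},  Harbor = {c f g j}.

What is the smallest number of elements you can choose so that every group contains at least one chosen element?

2

T = {a, g} meets every group (each contains at least one member of T), and |T| = 2.
The groups Atlas, Harbor are pairwise disjoint, so any hitting set needs a separate element for each — at least 2. Hence 2 is optimal.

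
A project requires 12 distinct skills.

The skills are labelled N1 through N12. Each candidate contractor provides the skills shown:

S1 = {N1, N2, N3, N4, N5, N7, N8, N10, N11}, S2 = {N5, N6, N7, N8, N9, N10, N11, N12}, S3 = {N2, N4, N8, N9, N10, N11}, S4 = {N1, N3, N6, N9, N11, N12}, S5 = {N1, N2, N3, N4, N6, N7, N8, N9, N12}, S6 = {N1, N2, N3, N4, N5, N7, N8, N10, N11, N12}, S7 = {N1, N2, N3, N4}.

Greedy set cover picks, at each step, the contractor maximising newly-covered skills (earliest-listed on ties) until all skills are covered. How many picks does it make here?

2

Greedy: pick S6 (covers 10 new) → pick S2 (covers 2 new). Total picks: 2.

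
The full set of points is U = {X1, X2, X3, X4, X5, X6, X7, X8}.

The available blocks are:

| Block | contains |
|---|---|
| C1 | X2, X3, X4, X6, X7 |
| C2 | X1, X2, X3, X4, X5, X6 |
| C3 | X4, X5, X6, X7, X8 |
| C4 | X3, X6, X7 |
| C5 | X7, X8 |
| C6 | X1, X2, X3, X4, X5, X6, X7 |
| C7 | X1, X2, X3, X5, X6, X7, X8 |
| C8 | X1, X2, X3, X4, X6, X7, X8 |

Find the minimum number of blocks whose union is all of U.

Take {C2, C7}. Their union is {X1, X2, X3, X4, X5, X6, X7, X8}, which is all 8 points.
No single block has all 8 points (the largest, C6, has 7), so 2 is optimal.

2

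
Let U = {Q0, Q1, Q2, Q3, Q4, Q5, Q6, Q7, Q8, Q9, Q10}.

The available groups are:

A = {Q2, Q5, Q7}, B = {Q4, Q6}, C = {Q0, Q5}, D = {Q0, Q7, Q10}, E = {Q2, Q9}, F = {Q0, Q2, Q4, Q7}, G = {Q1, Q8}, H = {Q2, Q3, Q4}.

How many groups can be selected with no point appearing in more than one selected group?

B, C, E, G are pairwise disjoint (B={Q4,Q6}; C={Q0,Q5}; E={Q2,Q9}; G={Q1,Q8}).
Every remaining group overlaps one of these, and no 5 of the listed groups are pairwise disjoint, so 4 is the maximum.

4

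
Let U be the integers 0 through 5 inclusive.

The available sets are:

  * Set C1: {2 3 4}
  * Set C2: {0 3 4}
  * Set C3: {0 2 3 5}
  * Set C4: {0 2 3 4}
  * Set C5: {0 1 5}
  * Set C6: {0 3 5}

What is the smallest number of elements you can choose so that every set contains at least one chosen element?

The 2 elements {4, 5} hit every set.
The sets C1, C5 are pairwise disjoint, so any hitting set needs a separate element for each — at least 2. Hence 2 is optimal.

2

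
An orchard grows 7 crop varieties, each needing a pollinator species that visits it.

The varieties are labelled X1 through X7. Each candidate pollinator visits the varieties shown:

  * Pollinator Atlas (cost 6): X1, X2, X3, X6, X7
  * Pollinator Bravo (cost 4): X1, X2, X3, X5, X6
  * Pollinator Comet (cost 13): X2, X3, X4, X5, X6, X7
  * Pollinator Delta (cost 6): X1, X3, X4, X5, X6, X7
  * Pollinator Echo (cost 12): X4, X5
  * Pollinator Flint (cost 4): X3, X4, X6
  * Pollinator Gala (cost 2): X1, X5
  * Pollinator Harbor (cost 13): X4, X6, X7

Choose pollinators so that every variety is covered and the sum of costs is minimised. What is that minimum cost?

Bravo, Delta together cover every variety (Bravo ∪ Delta = {X1, X2, X3, X4, X5, X6, X7}); total cost 4 + 6 = 10.
No covering selection has total cost below 10.

10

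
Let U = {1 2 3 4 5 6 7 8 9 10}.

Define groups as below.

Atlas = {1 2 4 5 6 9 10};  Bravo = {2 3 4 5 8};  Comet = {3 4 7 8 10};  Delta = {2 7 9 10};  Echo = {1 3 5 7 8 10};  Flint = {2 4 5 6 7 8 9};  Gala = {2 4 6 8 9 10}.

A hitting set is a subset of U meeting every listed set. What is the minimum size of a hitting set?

The 2 elements {2, 7} hit every group.
No single element lies in every group, so at least 2 are needed and 2 is optimal.

2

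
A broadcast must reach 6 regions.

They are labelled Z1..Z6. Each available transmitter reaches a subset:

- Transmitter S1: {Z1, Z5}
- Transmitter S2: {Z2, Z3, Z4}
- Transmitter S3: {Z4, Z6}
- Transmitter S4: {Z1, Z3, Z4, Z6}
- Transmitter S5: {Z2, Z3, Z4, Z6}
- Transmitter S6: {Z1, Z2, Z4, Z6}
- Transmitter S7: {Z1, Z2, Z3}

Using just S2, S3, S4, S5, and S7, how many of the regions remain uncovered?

Union of S2, S3, S4, S5, S7 = {Z1, Z2, Z3, Z4, Z6}.
Not covered: Z5 — 1 region.

1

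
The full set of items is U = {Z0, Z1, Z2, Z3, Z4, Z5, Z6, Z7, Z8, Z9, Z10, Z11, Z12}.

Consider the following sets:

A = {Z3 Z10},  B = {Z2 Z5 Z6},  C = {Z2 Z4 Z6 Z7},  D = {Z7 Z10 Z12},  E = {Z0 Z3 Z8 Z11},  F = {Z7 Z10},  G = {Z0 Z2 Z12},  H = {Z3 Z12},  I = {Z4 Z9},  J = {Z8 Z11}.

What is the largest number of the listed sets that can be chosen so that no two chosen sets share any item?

5

B, F, H, I, J are pairwise disjoint (B={Z2,Z5,Z6}; F={Z7,Z10}; H={Z3,Z12}; I={Z4,Z9}; J={Z8,Z11}).
Every remaining set overlaps one of these, and no 6 of the listed sets are pairwise disjoint, so 5 is the maximum.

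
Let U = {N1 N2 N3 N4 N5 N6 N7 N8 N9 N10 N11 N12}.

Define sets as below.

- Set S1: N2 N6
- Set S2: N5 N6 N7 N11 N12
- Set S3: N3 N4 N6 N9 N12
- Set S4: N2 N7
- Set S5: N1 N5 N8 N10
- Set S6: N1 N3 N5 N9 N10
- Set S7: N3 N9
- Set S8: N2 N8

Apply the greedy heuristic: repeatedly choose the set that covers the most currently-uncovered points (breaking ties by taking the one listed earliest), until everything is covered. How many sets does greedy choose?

Greedy: pick S2 (covers 5 new) → pick S6 (covers 4 new) → pick S8 (covers 2 new) → pick S3 (covers 1 new). Total picks: 4.

4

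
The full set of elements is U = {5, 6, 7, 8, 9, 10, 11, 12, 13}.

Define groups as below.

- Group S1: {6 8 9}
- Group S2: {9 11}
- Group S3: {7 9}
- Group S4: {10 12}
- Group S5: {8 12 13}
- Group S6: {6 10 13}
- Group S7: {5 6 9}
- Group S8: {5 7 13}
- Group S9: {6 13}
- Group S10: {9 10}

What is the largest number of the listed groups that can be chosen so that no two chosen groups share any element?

3

S2, S4, S8 are pairwise disjoint (S2={9,11}; S4={10,12}; S8={5,7,13}).
Every remaining group overlaps one of these, and no 4 of the listed groups are pairwise disjoint, so 3 is the maximum.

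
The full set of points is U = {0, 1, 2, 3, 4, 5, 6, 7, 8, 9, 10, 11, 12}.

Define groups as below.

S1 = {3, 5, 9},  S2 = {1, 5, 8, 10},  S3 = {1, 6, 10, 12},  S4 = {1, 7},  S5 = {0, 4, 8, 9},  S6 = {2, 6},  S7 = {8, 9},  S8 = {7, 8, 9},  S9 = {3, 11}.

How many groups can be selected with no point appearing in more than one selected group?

4

S4, S5, S6, S9 are pairwise disjoint (S4={1,7}; S5={0,4,8,9}; S6={2,6}; S9={3,11}).
Every remaining group overlaps one of these, and no 5 of the listed groups are pairwise disjoint, so 4 is the maximum.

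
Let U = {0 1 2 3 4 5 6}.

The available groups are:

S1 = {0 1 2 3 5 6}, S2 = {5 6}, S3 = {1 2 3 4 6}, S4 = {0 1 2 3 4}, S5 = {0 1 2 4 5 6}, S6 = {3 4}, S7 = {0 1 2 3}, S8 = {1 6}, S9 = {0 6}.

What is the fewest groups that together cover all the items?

2

S5 and S7 together: S5 ∪ S7 = {0, 1, 2, 3, 4, 5, 6} — every item is covered.
No single group has all 7 items (the largest, S1, has 6), so 2 is optimal.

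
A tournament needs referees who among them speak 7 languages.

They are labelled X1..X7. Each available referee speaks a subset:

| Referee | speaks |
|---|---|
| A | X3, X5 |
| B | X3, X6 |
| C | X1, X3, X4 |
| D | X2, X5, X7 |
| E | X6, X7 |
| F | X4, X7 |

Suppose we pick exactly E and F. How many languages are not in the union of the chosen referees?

4

Union of E, F = {X4, X6, X7}.
Not covered: X1, X2, X3, X5 — 4 languages.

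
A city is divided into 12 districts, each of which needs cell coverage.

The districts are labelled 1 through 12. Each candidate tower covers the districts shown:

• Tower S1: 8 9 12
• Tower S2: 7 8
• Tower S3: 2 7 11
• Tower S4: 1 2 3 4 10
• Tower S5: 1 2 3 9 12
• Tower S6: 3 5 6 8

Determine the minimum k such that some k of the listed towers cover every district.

4

S1 and S3 and S4 and S6 together: S1 ∪ S3 ∪ S4 ∪ S6 = {1, 2, 3, 4, 5, 6, 7, 8, 9, 10, 11, 12} — every district is covered.
Only S4 contains 4, so S4 is forced; the remaining 7 districts need at least 3 more towers (each remaining tower adds at most 3) — so at least 4 towers are needed, and 4 is optimal.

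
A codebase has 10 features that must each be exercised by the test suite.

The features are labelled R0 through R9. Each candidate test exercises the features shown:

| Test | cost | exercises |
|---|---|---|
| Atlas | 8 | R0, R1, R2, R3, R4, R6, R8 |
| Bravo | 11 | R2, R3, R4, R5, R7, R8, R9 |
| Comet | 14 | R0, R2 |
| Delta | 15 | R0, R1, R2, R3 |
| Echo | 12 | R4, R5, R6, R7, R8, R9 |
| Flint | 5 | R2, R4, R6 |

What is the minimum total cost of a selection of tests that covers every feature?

Atlas, Bravo together cover every feature (Atlas ∪ Bravo = {R0, R1, R2, R3, R4, R5, R6, R7, R8, R9}); total cost 8 + 11 = 19.
No covering selection has total cost below 19.

19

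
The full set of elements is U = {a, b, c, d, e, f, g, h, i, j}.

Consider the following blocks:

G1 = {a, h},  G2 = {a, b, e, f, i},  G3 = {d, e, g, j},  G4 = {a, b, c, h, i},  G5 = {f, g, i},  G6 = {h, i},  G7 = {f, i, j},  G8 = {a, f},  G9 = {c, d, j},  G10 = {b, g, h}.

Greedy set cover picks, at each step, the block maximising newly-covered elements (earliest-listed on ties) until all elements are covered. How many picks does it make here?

Greedy: pick G2 (covers 5 new) → pick G3 (covers 3 new) → pick G4 (covers 2 new). Total picks: 3.

3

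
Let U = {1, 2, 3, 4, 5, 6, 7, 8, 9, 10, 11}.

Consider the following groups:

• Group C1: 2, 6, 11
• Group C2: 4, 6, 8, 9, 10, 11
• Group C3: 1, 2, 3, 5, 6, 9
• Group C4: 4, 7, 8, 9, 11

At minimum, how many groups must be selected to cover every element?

Take {C2, C3, C4}. Their union is {1, 2, 3, 4, 5, 6, 7, 8, 9, 10, 11}, which is all 11 elements.
Only C3 contains 1, so C3 is forced; the remaining 5 elements need at least 2 more groups (each remaining group adds at most 4) — so at least 3 groups are needed, and 3 is optimal.

3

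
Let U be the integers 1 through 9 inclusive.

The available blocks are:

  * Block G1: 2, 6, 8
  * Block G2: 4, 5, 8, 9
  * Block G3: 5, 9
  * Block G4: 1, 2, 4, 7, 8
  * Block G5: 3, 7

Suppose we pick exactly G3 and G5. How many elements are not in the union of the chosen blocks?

5

Union of G3, G5 = {3, 5, 7, 9}.
Not covered: 1, 2, 4, 6, 8 — 5 elements.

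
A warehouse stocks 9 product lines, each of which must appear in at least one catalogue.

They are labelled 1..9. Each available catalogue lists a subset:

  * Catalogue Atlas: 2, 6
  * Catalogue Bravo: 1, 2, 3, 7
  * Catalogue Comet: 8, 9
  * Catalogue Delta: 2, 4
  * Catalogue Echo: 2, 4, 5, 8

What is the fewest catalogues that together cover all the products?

Take {Atlas, Bravo, Comet, Echo}. Their union is {1, 2, 3, 4, 5, 6, 7, 8, 9}, which is all 9 products.
Only Atlas contains 6, so Atlas is forced; the remaining 7 products need at least 3 more catalogues (each remaining catalogue adds at most 3) — so at least 4 catalogues are needed, and 4 is optimal.

4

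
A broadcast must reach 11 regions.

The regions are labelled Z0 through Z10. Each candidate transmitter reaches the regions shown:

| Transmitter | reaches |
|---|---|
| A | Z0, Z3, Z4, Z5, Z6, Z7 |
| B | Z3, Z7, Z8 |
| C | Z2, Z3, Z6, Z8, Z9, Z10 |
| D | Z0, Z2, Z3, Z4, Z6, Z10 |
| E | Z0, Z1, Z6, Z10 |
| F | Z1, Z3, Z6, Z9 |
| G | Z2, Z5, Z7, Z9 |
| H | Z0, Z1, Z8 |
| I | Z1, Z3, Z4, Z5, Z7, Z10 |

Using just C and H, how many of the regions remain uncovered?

3

Union of C, H = {Z0, Z1, Z2, Z3, Z6, Z8, Z9, Z10}.
Not covered: Z4, Z5, Z7 — 3 regions.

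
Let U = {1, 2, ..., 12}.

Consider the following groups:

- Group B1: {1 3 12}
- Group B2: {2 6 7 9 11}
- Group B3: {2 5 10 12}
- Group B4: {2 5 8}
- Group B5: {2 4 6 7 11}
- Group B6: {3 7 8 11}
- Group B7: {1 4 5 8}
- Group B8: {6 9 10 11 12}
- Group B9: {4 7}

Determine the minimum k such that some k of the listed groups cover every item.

B1, B4, B8, and B9 cover everything between them: the union {1, 2, 3, 4, 5, 6, 7, 8, 9, 10, 11, 12} is all of U.
No 3 of the 9 groups cover everything (all 84 combinations miss at least one item), so 4 is optimal.

4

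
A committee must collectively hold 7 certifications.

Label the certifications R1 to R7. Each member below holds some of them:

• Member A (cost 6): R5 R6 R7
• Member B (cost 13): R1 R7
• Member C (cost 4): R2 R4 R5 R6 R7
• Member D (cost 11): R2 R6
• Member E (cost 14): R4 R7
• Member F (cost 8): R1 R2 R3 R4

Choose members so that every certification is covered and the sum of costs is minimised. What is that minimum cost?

C, F together cover every certification (C ∪ F = {R1, R2, R3, R4, R5, R6, R7}); total cost 4 + 8 = 12.
No covering selection has total cost below 12.

12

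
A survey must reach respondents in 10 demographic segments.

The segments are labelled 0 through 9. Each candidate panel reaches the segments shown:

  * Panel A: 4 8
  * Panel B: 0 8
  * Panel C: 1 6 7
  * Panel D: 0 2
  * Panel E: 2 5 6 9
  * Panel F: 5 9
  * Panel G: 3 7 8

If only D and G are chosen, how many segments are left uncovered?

5

Union of D, G = {0, 2, 3, 7, 8}.
Not covered: 1, 4, 5, 6, 9 — 5 segments.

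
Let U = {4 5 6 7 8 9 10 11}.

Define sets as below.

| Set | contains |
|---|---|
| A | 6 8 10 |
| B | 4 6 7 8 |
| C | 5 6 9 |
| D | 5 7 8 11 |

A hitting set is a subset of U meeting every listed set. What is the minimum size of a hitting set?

The 2 elements {5, 8} hit every set.
No single element lies in every set, so at least 2 are needed and 2 is optimal.

2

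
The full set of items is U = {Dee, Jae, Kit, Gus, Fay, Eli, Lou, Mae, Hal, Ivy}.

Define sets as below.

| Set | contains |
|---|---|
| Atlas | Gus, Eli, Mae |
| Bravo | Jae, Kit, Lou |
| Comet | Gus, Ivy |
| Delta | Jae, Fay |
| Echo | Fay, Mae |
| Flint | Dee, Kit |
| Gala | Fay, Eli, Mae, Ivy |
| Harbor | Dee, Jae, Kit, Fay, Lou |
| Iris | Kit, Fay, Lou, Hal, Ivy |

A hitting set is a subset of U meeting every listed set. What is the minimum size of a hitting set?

3

The 3 items {Kit, Gus, Fay} hit every set.
The sets Atlas, Delta, Flint are pairwise disjoint, so any hitting set needs a separate item for each — at least 3. Hence 3 is optimal.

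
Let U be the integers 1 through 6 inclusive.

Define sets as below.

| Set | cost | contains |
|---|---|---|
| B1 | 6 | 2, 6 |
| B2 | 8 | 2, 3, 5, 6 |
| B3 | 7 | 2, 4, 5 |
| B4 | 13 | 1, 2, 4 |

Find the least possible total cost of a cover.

B2, B4 together cover every element (B2 ∪ B4 = {1, 2, 3, 4, 5, 6}); total cost 8 + 13 = 21.
No covering selection has total cost below 21.

21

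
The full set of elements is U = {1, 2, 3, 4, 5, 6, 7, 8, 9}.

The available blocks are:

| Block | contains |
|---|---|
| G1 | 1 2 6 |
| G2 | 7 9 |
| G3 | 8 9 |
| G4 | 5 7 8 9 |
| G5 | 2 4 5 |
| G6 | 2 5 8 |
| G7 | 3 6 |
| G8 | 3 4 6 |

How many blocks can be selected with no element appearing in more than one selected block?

G2, G6, G7 are pairwise disjoint (G2={7,9}; G6={2,5,8}; G7={3,6}).
Every remaining block overlaps one of these, and no 4 of the listed blocks are pairwise disjoint, so 3 is the maximum.

3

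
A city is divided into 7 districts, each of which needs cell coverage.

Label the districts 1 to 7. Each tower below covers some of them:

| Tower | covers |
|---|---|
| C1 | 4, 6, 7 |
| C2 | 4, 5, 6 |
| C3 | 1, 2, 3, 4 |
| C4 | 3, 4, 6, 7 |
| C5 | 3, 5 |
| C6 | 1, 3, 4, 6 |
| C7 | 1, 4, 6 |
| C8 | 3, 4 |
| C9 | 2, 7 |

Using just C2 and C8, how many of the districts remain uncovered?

3

Union of C2, C8 = {3, 4, 5, 6}.
Not covered: 1, 2, 7 — 3 districts.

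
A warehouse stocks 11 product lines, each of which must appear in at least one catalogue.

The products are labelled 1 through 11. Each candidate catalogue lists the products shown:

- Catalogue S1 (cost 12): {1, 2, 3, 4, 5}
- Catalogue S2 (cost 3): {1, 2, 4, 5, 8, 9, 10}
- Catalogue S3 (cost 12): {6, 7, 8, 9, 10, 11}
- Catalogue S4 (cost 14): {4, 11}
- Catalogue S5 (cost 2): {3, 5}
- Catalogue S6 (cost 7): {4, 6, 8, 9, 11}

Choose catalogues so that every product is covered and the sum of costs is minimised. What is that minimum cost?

S2, S3, S5 together cover every product (S2 ∪ S3 ∪ S5 = {1, 2, 3, 4, 5, 6, 7, 8, 9, 10, 11}); total cost 3 + 12 + 2 = 17.
The greedy pick S2, S5, S6, S3 costs 24; no covering selection beats 17.

17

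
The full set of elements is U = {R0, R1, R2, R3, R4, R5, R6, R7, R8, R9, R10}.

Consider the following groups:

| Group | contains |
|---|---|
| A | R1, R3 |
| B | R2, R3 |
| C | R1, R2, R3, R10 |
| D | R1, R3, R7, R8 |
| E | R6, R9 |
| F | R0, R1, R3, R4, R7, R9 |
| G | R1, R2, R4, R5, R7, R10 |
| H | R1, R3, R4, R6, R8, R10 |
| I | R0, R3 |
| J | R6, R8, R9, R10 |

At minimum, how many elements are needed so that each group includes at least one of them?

3

The 3 elements {R3, R4, R6} hit every group.
The groups E, G, I are pairwise disjoint, so any hitting set needs a separate element for each — at least 3. Hence 3 is optimal.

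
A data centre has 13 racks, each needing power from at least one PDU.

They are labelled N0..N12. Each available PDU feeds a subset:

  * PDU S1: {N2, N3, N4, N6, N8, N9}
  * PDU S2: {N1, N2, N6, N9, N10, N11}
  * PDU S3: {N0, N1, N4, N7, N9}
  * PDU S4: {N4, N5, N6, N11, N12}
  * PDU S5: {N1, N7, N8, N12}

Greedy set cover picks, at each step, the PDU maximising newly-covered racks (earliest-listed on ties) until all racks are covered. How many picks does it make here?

4

Greedy: pick S1 (covers 6 new) → pick S2 (covers 3 new) → pick S3 (covers 2 new) → pick S4 (covers 2 new). Total picks: 4.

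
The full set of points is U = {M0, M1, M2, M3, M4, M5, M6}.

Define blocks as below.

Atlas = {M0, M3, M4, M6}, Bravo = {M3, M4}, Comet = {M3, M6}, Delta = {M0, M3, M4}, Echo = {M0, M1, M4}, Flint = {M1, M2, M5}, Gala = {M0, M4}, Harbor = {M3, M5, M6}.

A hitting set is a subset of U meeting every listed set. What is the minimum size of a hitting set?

3

H = {M1, M3, M4} meets every block (each contains at least one member of H), and |H| = 3.
The blocks Comet, Flint, Gala are pairwise disjoint, so any hitting set needs a separate point for each — at least 3. Hence 3 is optimal.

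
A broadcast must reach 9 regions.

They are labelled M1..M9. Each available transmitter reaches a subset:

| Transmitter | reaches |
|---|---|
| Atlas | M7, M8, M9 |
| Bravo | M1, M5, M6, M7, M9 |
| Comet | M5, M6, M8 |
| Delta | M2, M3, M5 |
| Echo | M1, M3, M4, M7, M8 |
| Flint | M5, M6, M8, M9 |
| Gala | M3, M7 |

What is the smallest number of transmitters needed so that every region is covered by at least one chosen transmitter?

3

Bravo and Delta and Echo together: Bravo ∪ Delta ∪ Echo = {M1, M2, M3, M4, M5, M6, M7, M8, M9} — every region is covered.
Only Delta contains M2, so Delta is forced; the remaining 6 regions need at least 2 more transmitters (each remaining transmitter adds at most 4) — so at least 3 transmitters are needed, and 3 is optimal.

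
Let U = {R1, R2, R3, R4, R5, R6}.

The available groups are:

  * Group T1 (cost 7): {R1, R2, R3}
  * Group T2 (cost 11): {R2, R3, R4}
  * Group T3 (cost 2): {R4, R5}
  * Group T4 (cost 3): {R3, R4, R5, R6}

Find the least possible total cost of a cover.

10

T1, T4 together cover every item (T1 ∪ T4 = {R1, R2, R3, R4, R5, R6}); total cost 7 + 3 = 10.
No covering selection has total cost below 10.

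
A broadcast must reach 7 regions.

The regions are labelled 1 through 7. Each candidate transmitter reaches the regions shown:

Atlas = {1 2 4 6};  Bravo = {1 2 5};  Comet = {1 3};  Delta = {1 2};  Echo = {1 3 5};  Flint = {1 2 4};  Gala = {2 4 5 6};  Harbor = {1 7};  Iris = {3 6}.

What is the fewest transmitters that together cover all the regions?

3

Take {Gala, Harbor, Iris}. Their union is {1, 2, 3, 4, 5, 6, 7}, which is all 7 regions.
Only Harbor contains 7, so Harbor is forced; the remaining 5 regions need at least 2 more transmitters (each remaining transmitter adds at most 4) — so at least 3 transmitters are needed, and 3 is optimal.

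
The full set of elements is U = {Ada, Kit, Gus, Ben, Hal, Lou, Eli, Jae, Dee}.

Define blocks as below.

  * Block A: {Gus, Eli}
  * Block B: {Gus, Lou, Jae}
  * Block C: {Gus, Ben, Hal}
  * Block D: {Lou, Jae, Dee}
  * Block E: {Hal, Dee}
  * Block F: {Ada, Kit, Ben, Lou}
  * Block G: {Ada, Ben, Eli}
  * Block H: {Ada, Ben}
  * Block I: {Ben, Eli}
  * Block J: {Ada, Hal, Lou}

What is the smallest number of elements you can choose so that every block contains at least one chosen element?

The 4 elements {Ada, Hal, Eli, Jae} hit every block.
No choice of 3 elements meets every block, so 4 is the minimum.

4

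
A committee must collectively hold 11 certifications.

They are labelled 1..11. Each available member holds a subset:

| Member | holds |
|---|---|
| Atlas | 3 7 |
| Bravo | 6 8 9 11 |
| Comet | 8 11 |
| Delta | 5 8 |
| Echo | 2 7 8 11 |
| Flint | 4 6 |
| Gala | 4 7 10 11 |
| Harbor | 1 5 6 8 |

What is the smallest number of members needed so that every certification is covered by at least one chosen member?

5

Take {Atlas, Bravo, Echo, Gala, Harbor}. Their union is {1, 2, 3, 4, 5, 6, 7, 8, 9, 10, 11}, which is all 11 certifications.
No 4 of the 8 members cover everything (all 70 combinations miss at least one certification), so 5 is optimal.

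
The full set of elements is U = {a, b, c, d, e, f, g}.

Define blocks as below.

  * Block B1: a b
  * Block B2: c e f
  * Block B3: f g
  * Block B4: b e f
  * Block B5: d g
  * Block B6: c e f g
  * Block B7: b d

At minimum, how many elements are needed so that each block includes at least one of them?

H = {b, c, g} meets every block (each contains at least one member of H), and |H| = 3.
The blocks B1, B2, B5 are pairwise disjoint, so any hitting set needs a separate element for each — at least 3. Hence 3 is optimal.

3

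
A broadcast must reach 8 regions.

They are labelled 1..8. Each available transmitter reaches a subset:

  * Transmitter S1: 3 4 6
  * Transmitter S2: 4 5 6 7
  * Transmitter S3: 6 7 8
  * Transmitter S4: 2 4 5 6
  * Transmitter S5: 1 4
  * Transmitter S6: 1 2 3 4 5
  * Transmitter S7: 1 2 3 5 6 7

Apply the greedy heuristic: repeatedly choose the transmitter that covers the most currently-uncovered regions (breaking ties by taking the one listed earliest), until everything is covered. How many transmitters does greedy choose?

Greedy: pick S7 (covers 6 new) → pick S1 (covers 1 new) → pick S3 (covers 1 new). Total picks: 3.
(The true minimum cover uses only 2 transmitters, so greedy is not optimal here.)

3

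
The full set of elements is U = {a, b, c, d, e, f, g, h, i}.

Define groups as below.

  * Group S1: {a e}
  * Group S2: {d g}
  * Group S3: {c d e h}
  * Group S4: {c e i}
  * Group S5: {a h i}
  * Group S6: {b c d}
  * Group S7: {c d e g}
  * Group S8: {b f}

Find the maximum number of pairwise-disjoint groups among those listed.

3

S2, S5, S8 are pairwise disjoint (S2={d,g}; S5={a,h,i}; S8={b,f}).
Every remaining group overlaps one of these, and no 4 of the listed groups are pairwise disjoint, so 3 is the maximum.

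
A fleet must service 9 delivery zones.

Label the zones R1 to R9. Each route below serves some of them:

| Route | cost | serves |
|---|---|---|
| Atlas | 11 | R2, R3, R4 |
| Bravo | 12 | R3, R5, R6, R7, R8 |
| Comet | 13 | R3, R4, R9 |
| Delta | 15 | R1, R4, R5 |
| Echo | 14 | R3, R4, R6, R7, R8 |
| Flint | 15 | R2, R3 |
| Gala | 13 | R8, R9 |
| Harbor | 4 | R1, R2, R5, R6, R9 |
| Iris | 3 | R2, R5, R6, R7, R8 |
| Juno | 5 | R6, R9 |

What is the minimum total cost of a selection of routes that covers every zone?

18

Echo, Harbor together cover every zone (Echo ∪ Harbor = {R1, R2, R3, R4, R5, R6, R7, R8, R9}); total cost 14 + 4 = 18.
No covering selection has total cost below 18.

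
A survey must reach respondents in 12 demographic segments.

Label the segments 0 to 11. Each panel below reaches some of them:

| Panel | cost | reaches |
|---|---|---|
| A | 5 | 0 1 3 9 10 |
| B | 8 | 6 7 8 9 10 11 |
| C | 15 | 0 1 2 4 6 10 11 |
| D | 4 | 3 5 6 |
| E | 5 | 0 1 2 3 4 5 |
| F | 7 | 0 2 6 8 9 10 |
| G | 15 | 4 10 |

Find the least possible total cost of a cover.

13

B, E together cover every segment (B ∪ E = {0, 1, 2, 3, 4, 5, 6, 7, 8, 9, 10, 11}); total cost 8 + 5 = 13.
No covering selection has total cost below 13.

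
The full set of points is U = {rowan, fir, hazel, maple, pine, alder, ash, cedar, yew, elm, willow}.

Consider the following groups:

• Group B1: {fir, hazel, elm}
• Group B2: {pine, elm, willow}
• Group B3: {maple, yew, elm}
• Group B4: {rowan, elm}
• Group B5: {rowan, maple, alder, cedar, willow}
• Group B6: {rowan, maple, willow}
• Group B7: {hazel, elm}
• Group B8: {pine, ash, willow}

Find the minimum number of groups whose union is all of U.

4

Take {B1, B3, B5, B8}. Their union is {rowan, fir, hazel, maple, pine, alder, ash, cedar, yew, elm, willow}, which is all 11 points.
No 3 of the 8 groups cover everything (all 56 combinations miss at least one point), so 4 is optimal.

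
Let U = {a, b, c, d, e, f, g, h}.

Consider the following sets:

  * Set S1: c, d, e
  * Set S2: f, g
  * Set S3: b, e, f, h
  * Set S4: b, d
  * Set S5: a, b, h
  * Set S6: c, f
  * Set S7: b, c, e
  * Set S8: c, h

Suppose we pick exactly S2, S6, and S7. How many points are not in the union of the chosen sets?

Union of S2, S6, S7 = {b, c, e, f, g}.
Not covered: a, d, h — 3 points.

3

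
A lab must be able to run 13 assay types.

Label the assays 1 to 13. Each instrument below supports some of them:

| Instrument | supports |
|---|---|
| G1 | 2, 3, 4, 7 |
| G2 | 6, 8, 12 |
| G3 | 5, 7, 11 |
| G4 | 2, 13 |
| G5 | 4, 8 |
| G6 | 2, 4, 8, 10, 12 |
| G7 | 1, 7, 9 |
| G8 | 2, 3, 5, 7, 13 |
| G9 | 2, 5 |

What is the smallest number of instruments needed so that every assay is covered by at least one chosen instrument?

5

Take {G2, G3, G6, G7, G8}. Their union is {1, 2, 3, 4, 5, 6, 7, 8, 9, 10, 11, 12, 13}, which is all 13 assays.
No 4 of the 9 instruments cover everything (all 126 combinations miss at least one assay), so 5 is optimal.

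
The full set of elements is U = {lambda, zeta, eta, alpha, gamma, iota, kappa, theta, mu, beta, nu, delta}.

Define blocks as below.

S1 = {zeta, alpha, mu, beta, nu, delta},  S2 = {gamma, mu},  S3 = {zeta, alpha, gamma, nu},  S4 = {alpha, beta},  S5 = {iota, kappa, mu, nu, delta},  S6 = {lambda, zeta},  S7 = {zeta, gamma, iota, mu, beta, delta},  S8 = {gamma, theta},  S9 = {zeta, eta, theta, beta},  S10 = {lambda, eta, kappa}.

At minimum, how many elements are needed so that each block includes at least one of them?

H = {lambda, gamma, beta, nu} meets every block (each contains at least one member of H), and |H| = 4.
The blocks S4, S5, S6, S8 are pairwise disjoint, so any hitting set needs a separate element for each — at least 4. Hence 4 is optimal.

4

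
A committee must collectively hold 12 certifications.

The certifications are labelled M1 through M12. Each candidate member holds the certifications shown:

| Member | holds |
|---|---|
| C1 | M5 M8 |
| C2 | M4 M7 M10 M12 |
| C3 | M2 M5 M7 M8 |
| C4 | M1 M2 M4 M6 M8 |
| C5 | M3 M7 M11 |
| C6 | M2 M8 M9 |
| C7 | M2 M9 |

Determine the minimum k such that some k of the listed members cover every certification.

5

C2 and C3 and C4 and C5 and C7 together: C2 ∪ C3 ∪ C4 ∪ C5 ∪ C7 = {M1, M2, M3, M4, M5, M6, M7, M8, M9, M10, M11, M12} — every certification is covered.
No 4 of the 7 members cover everything (all 35 combinations miss at least one certification), so 5 is optimal.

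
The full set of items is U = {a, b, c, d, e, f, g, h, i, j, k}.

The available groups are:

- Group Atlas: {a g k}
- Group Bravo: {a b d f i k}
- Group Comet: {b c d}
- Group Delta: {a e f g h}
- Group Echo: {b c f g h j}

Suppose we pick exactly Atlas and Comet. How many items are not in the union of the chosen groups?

Union of Atlas, Comet = {a, b, c, d, g, k}.
Not covered: e, f, h, i, j — 5 items.

5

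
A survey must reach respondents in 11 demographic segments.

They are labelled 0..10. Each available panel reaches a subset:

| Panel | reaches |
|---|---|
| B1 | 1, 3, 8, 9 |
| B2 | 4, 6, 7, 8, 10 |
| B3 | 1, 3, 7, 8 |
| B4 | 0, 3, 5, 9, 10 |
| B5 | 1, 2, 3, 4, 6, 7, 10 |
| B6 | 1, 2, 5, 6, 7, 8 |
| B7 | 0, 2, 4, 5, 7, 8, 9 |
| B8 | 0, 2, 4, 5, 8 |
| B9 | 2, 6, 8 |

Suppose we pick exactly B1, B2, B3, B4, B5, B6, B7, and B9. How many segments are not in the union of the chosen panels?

0

Union of B1, B2, B3, B4, B5, B6, B7, B9 = {0, 1, 2, 3, 4, 5, 6, 7, 8, 9, 10} — that's every segment, so 0 are uncovered.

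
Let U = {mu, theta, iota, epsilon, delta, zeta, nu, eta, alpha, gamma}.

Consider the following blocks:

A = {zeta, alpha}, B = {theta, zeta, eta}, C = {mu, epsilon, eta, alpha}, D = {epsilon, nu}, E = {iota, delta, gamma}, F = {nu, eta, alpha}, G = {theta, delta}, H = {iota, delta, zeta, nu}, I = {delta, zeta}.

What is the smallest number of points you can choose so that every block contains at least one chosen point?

The 4 points {epsilon, delta, zeta, alpha} hit every block.
No choice of 3 points meets every block, so 4 is the minimum.

4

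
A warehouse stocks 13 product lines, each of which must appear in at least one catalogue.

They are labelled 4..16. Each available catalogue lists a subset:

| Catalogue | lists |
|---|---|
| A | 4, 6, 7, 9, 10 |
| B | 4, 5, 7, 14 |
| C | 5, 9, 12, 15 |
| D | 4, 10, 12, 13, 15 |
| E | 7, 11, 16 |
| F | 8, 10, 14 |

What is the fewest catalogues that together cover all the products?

5

A and B and D and E and F together: A ∪ B ∪ D ∪ E ∪ F = {4, 5, 6, 7, 8, 9, 10, 11, 12, 13, 14, 15, 16} — every product is covered.
No 4 of the 6 catalogues cover everything (all 15 combinations miss at least one product), so 5 is optimal.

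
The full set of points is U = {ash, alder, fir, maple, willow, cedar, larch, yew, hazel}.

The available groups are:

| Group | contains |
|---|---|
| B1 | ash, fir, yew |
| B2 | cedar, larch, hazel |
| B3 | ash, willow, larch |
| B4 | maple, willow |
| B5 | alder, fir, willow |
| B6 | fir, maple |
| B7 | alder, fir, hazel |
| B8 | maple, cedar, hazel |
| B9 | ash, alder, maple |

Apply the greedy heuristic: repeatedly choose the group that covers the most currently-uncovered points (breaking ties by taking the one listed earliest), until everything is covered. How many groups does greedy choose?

4

Greedy: pick B1 (covers 3 new) → pick B2 (covers 3 new) → pick B4 (covers 2 new) → pick B5 (covers 1 new). Total picks: 4.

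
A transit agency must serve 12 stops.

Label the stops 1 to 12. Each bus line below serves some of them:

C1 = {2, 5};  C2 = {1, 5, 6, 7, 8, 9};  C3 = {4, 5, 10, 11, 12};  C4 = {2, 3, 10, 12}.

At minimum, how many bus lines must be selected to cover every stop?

Take {C2, C3, C4}. Their union is {1, 2, 3, 4, 5, 6, 7, 8, 9, 10, 11, 12}, which is all 12 stops.
Only C2 contains 1, so C2 is forced; the remaining 6 stops need at least 2 more bus lines (each remaining bus line adds at most 4) — so at least 3 bus lines are needed, and 3 is optimal.

3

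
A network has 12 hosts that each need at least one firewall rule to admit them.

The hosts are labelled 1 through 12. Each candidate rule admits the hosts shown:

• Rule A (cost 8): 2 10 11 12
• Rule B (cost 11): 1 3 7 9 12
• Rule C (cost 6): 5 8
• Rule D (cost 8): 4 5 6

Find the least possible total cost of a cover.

A, B, C, D together cover every host (A ∪ B ∪ C ∪ D = {1, 2, 3, 4, 5, 6, 7, 8, 9, 10, 11, 12}); total cost 8 + 11 + 6 + 8 = 33.
No covering selection has total cost below 33.

33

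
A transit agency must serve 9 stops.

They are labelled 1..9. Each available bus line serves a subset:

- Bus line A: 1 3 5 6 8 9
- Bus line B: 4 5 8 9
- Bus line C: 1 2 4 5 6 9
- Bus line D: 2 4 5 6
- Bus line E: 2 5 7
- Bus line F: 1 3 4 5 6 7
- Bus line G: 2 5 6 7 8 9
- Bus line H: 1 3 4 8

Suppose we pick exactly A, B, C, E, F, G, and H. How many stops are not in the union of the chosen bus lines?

Union of A, B, C, E, F, G, H = {1, 2, 3, 4, 5, 6, 7, 8, 9} — that's every stop, so 0 are uncovered.

0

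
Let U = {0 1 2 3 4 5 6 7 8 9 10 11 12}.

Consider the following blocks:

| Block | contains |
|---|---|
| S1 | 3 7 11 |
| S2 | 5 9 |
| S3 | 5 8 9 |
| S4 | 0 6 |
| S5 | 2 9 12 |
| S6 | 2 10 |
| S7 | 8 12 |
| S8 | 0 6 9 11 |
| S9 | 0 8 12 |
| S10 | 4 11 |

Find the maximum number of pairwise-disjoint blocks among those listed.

S1, S2, S4, S6, S7 are pairwise disjoint (S1={3,7,11}; S2={5,9}; S4={0,6}; S6={2,10}; S7={8,12}).
Every remaining block overlaps one of these, and no 6 of the listed blocks are pairwise disjoint, so 5 is the maximum.

5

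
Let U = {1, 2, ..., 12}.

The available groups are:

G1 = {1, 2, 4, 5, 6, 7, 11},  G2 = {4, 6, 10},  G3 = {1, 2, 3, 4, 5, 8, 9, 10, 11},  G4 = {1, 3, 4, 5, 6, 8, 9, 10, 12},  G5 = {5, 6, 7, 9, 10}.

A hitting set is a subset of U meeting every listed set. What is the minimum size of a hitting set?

H = {5, 10} meets every group (each contains at least one member of H), and |H| = 2.
No single item lies in every group, so at least 2 are needed and 2 is optimal.

2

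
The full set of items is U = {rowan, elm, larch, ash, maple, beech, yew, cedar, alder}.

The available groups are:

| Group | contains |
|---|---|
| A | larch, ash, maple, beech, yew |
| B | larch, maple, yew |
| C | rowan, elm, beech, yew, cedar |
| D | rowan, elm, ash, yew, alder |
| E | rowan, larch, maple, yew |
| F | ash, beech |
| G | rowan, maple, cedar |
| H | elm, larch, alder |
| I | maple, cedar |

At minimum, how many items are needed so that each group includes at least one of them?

3

Take T = {maple, beech, alder}. Each listed group contains at least one of these, so T is a hitting set of size 3.
The groups F, G, H are pairwise disjoint, so any hitting set needs a separate item for each — at least 3. Hence 3 is optimal.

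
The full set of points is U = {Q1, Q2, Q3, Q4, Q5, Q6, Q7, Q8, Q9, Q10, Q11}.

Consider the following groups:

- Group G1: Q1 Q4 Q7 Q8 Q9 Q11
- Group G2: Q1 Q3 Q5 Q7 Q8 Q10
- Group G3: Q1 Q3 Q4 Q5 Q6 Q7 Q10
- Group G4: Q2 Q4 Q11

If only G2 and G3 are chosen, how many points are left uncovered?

3

Union of G2, G3 = {Q1, Q3, Q4, Q5, Q6, Q7, Q8, Q10}.
Not covered: Q2, Q9, Q11 — 3 points.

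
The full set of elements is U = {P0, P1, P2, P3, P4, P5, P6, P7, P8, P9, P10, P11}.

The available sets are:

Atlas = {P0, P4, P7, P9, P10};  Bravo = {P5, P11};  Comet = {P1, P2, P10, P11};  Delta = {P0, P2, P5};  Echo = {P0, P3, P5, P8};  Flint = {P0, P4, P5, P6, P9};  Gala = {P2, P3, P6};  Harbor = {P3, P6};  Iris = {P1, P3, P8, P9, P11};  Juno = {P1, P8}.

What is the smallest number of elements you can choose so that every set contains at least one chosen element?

The 4 elements {P0, P1, P5, P6} hit every set.
The sets Atlas, Bravo, Harbor, Juno are pairwise disjoint, so any hitting set needs a separate element for each — at least 4. Hence 4 is optimal.

4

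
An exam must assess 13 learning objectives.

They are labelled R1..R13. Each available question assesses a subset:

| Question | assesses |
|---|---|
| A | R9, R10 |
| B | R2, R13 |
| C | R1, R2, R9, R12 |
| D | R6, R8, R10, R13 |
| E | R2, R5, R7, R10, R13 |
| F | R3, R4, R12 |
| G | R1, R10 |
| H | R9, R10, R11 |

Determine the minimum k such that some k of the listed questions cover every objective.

C and D and E and F and H together: C ∪ D ∪ E ∪ F ∪ H = {R1, R2, R3, R4, R5, R6, R7, R8, R9, R10, R11, R12, R13} — every objective is covered.
No 4 of the 8 questions cover everything (all 70 combinations miss at least one objective), so 5 is optimal.

5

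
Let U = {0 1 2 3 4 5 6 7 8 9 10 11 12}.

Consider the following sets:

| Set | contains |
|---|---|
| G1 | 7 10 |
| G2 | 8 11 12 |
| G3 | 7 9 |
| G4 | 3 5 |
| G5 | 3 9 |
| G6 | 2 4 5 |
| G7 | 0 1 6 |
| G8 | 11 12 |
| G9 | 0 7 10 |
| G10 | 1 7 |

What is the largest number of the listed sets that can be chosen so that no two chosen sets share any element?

5

G1, G5, G6, G7, G8 are pairwise disjoint (G1={7,10}; G5={3,9}; G6={2,4,5}; G7={0,1,6}; G8={11,12}).
Every remaining set overlaps one of these, and no 6 of the listed sets are pairwise disjoint, so 5 is the maximum.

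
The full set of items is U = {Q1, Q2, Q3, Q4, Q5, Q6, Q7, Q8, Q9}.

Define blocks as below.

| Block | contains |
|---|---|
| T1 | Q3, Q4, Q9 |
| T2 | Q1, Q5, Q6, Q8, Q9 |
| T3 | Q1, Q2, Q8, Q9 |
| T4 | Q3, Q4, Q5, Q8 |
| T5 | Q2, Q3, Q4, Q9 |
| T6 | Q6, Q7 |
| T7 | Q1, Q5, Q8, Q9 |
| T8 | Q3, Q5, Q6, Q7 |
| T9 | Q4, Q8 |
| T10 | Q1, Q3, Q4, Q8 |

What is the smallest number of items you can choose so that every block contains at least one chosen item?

3

Take H = {Q1, Q4, Q6}. Each listed block contains at least one of these, so H is a hitting set of size 3.
No choice of 2 items meets every block, so 3 is the minimum.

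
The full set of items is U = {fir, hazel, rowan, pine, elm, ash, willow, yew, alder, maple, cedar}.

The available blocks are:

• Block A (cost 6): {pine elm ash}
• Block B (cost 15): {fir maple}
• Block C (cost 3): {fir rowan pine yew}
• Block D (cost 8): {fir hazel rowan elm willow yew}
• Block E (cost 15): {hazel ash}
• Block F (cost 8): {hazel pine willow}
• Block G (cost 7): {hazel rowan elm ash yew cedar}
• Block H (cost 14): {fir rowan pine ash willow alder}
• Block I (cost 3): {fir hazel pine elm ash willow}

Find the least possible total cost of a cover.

B, G, H together cover every item (B ∪ G ∪ H = {fir, hazel, rowan, pine, elm, ash, willow, yew, alder, maple, cedar}); total cost 15 + 7 + 14 = 36.
The greedy pick I, C, G, H, B costs 42; no covering selection beats 36.

36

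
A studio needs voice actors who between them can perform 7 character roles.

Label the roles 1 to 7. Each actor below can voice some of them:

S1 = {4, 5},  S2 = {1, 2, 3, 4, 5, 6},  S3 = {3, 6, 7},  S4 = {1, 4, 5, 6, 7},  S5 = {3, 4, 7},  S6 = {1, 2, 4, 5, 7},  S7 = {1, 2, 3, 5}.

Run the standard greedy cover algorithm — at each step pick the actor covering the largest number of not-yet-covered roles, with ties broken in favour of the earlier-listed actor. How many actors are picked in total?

2

Greedy: pick S2 (covers 6 new) → pick S3 (covers 1 new). Total picks: 2.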